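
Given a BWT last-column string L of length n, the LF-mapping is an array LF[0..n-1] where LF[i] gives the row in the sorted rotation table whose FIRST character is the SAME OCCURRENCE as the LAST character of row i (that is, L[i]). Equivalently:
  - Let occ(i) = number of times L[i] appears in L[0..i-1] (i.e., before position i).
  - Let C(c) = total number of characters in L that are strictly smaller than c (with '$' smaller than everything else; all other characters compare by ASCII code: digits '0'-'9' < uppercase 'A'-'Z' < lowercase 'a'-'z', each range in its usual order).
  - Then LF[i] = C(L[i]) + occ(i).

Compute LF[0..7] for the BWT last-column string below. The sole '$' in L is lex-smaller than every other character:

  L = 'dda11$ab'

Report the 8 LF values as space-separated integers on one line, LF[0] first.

Answer: 6 7 3 1 2 0 4 5

Derivation:
Char counts: '$':1, '1':2, 'a':2, 'b':1, 'd':2
C (first-col start): C('$')=0, C('1')=1, C('a')=3, C('b')=5, C('d')=6
L[0]='d': occ=0, LF[0]=C('d')+0=6+0=6
L[1]='d': occ=1, LF[1]=C('d')+1=6+1=7
L[2]='a': occ=0, LF[2]=C('a')+0=3+0=3
L[3]='1': occ=0, LF[3]=C('1')+0=1+0=1
L[4]='1': occ=1, LF[4]=C('1')+1=1+1=2
L[5]='$': occ=0, LF[5]=C('$')+0=0+0=0
L[6]='a': occ=1, LF[6]=C('a')+1=3+1=4
L[7]='b': occ=0, LF[7]=C('b')+0=5+0=5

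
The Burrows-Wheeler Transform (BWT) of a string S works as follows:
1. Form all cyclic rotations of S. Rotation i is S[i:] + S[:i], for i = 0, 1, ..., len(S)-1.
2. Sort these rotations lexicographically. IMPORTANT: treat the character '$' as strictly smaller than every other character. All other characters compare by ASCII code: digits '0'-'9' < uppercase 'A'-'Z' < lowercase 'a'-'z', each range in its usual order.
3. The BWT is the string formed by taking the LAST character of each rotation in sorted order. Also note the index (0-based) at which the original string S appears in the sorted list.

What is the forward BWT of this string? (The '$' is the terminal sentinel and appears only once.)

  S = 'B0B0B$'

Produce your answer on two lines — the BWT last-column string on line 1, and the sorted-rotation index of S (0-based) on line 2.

Answer: BBB00$
5

Derivation:
All 6 rotations (rotation i = S[i:]+S[:i]):
  rot[0] = B0B0B$
  rot[1] = 0B0B$B
  rot[2] = B0B$B0
  rot[3] = 0B$B0B
  rot[4] = B$B0B0
  rot[5] = $B0B0B
Sorted (with $ < everything):
  sorted[0] = $B0B0B  (last char: 'B')
  sorted[1] = 0B$B0B  (last char: 'B')
  sorted[2] = 0B0B$B  (last char: 'B')
  sorted[3] = B$B0B0  (last char: '0')
  sorted[4] = B0B$B0  (last char: '0')
  sorted[5] = B0B0B$  (last char: '$')
Last column: BBB00$
Original string S is at sorted index 5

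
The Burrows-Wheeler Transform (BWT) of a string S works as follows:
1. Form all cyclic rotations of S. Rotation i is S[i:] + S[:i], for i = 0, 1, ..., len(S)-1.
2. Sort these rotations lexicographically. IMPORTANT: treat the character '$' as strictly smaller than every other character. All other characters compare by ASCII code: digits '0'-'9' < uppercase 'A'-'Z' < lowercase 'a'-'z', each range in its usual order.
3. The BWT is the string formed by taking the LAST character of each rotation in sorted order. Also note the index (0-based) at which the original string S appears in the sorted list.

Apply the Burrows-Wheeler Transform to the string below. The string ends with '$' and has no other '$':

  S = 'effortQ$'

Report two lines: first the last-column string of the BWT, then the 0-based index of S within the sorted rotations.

Answer: Qt$effor
2

Derivation:
All 8 rotations (rotation i = S[i:]+S[:i]):
  rot[0] = effortQ$
  rot[1] = ffortQ$e
  rot[2] = fortQ$ef
  rot[3] = ortQ$eff
  rot[4] = rtQ$effo
  rot[5] = tQ$effor
  rot[6] = Q$effort
  rot[7] = $effortQ
Sorted (with $ < everything):
  sorted[0] = $effortQ  (last char: 'Q')
  sorted[1] = Q$effort  (last char: 't')
  sorted[2] = effortQ$  (last char: '$')
  sorted[3] = ffortQ$e  (last char: 'e')
  sorted[4] = fortQ$ef  (last char: 'f')
  sorted[5] = ortQ$eff  (last char: 'f')
  sorted[6] = rtQ$effo  (last char: 'o')
  sorted[7] = tQ$effor  (last char: 'r')
Last column: Qt$effor
Original string S is at sorted index 2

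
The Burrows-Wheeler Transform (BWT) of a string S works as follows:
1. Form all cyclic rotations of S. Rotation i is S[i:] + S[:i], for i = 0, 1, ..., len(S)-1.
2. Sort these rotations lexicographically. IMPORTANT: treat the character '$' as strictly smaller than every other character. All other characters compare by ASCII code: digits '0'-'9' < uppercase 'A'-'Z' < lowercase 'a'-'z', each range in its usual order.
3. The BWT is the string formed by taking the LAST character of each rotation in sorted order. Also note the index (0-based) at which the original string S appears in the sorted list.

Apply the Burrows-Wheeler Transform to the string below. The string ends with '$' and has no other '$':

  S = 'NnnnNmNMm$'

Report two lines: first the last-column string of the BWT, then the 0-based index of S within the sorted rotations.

Answer: mNmn$MNnnN
4

Derivation:
All 10 rotations (rotation i = S[i:]+S[:i]):
  rot[0] = NnnnNmNMm$
  rot[1] = nnnNmNMm$N
  rot[2] = nnNmNMm$Nn
  rot[3] = nNmNMm$Nnn
  rot[4] = NmNMm$Nnnn
  rot[5] = mNMm$NnnnN
  rot[6] = NMm$NnnnNm
  rot[7] = Mm$NnnnNmN
  rot[8] = m$NnnnNmNM
  rot[9] = $NnnnNmNMm
Sorted (with $ < everything):
  sorted[0] = $NnnnNmNMm  (last char: 'm')
  sorted[1] = Mm$NnnnNmN  (last char: 'N')
  sorted[2] = NMm$NnnnNm  (last char: 'm')
  sorted[3] = NmNMm$Nnnn  (last char: 'n')
  sorted[4] = NnnnNmNMm$  (last char: '$')
  sorted[5] = m$NnnnNmNM  (last char: 'M')
  sorted[6] = mNMm$NnnnN  (last char: 'N')
  sorted[7] = nNmNMm$Nnn  (last char: 'n')
  sorted[8] = nnNmNMm$Nn  (last char: 'n')
  sorted[9] = nnnNmNMm$N  (last char: 'N')
Last column: mNmn$MNnnN
Original string S is at sorted index 4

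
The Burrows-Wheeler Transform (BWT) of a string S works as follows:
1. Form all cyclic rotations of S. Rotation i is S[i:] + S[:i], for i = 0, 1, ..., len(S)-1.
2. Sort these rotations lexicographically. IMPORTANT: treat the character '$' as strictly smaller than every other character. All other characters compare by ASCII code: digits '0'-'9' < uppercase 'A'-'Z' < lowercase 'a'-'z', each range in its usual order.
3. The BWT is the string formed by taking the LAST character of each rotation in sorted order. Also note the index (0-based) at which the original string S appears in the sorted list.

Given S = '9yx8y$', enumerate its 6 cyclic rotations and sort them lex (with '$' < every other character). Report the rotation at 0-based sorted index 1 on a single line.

All 6 rotations (rotation i = S[i:]+S[:i]):
  rot[0] = 9yx8y$
  rot[1] = yx8y$9
  rot[2] = x8y$9y
  rot[3] = 8y$9yx
  rot[4] = y$9yx8
  rot[5] = $9yx8y
Sorted (with $ < everything):
  sorted[0] = $9yx8y
  sorted[1] = 8y$9yx
  sorted[2] = 9yx8y$
  sorted[3] = x8y$9y
  sorted[4] = y$9yx8
  sorted[5] = yx8y$9
sorted[1] = 8y$9yx

Answer: 8y$9yx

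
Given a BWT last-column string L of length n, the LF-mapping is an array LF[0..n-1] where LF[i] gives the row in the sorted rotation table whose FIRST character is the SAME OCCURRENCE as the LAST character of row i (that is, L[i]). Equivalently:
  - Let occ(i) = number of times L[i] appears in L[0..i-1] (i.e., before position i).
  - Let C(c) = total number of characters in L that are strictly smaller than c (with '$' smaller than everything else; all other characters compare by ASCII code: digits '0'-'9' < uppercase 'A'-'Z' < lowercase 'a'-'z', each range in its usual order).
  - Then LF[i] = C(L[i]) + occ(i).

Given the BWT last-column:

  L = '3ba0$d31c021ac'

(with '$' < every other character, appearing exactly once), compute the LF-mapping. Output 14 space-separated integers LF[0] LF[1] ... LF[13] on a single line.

Char counts: '$':1, '0':2, '1':2, '2':1, '3':2, 'a':2, 'b':1, 'c':2, 'd':1
C (first-col start): C('$')=0, C('0')=1, C('1')=3, C('2')=5, C('3')=6, C('a')=8, C('b')=10, C('c')=11, C('d')=13
L[0]='3': occ=0, LF[0]=C('3')+0=6+0=6
L[1]='b': occ=0, LF[1]=C('b')+0=10+0=10
L[2]='a': occ=0, LF[2]=C('a')+0=8+0=8
L[3]='0': occ=0, LF[3]=C('0')+0=1+0=1
L[4]='$': occ=0, LF[4]=C('$')+0=0+0=0
L[5]='d': occ=0, LF[5]=C('d')+0=13+0=13
L[6]='3': occ=1, LF[6]=C('3')+1=6+1=7
L[7]='1': occ=0, LF[7]=C('1')+0=3+0=3
L[8]='c': occ=0, LF[8]=C('c')+0=11+0=11
L[9]='0': occ=1, LF[9]=C('0')+1=1+1=2
L[10]='2': occ=0, LF[10]=C('2')+0=5+0=5
L[11]='1': occ=1, LF[11]=C('1')+1=3+1=4
L[12]='a': occ=1, LF[12]=C('a')+1=8+1=9
L[13]='c': occ=1, LF[13]=C('c')+1=11+1=12

Answer: 6 10 8 1 0 13 7 3 11 2 5 4 9 12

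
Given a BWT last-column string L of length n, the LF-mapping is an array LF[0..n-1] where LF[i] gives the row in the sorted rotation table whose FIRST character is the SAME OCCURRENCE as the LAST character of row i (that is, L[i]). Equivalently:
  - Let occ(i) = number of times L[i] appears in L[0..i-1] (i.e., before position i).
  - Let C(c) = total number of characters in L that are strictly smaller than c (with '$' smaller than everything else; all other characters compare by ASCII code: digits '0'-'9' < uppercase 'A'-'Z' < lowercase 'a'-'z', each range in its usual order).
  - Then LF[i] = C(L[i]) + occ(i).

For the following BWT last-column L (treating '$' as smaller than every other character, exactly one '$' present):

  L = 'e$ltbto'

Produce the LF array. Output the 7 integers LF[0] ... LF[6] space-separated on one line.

Answer: 2 0 3 5 1 6 4

Derivation:
Char counts: '$':1, 'b':1, 'e':1, 'l':1, 'o':1, 't':2
C (first-col start): C('$')=0, C('b')=1, C('e')=2, C('l')=3, C('o')=4, C('t')=5
L[0]='e': occ=0, LF[0]=C('e')+0=2+0=2
L[1]='$': occ=0, LF[1]=C('$')+0=0+0=0
L[2]='l': occ=0, LF[2]=C('l')+0=3+0=3
L[3]='t': occ=0, LF[3]=C('t')+0=5+0=5
L[4]='b': occ=0, LF[4]=C('b')+0=1+0=1
L[5]='t': occ=1, LF[5]=C('t')+1=5+1=6
L[6]='o': occ=0, LF[6]=C('o')+0=4+0=4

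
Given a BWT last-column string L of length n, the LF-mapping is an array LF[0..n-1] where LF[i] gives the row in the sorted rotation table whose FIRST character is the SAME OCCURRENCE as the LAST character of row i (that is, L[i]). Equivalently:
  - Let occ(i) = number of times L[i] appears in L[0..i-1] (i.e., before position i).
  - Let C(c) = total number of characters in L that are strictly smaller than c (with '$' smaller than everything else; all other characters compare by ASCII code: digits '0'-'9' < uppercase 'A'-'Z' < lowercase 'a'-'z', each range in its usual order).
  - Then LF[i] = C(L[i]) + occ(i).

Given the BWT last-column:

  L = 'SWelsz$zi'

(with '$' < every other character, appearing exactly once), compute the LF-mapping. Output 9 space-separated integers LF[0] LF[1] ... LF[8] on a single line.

Answer: 1 2 3 5 6 7 0 8 4

Derivation:
Char counts: '$':1, 'S':1, 'W':1, 'e':1, 'i':1, 'l':1, 's':1, 'z':2
C (first-col start): C('$')=0, C('S')=1, C('W')=2, C('e')=3, C('i')=4, C('l')=5, C('s')=6, C('z')=7
L[0]='S': occ=0, LF[0]=C('S')+0=1+0=1
L[1]='W': occ=0, LF[1]=C('W')+0=2+0=2
L[2]='e': occ=0, LF[2]=C('e')+0=3+0=3
L[3]='l': occ=0, LF[3]=C('l')+0=5+0=5
L[4]='s': occ=0, LF[4]=C('s')+0=6+0=6
L[5]='z': occ=0, LF[5]=C('z')+0=7+0=7
L[6]='$': occ=0, LF[6]=C('$')+0=0+0=0
L[7]='z': occ=1, LF[7]=C('z')+1=7+1=8
L[8]='i': occ=0, LF[8]=C('i')+0=4+0=4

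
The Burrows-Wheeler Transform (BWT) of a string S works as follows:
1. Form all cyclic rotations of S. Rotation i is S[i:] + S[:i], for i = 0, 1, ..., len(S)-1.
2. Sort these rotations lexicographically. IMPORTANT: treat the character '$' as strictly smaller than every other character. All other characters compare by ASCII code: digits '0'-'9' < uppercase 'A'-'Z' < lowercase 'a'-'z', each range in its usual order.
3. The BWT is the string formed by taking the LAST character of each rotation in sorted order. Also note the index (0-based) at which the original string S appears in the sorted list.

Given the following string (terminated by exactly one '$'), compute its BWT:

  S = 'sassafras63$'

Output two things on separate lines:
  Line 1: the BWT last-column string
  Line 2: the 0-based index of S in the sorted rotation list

All 12 rotations (rotation i = S[i:]+S[:i]):
  rot[0] = sassafras63$
  rot[1] = assafras63$s
  rot[2] = ssafras63$sa
  rot[3] = safras63$sas
  rot[4] = afras63$sass
  rot[5] = fras63$sassa
  rot[6] = ras63$sassaf
  rot[7] = as63$sassafr
  rot[8] = s63$sassafra
  rot[9] = 63$sassafras
  rot[10] = 3$sassafras6
  rot[11] = $sassafras63
Sorted (with $ < everything):
  sorted[0] = $sassafras63  (last char: '3')
  sorted[1] = 3$sassafras6  (last char: '6')
  sorted[2] = 63$sassafras  (last char: 's')
  sorted[3] = afras63$sass  (last char: 's')
  sorted[4] = as63$sassafr  (last char: 'r')
  sorted[5] = assafras63$s  (last char: 's')
  sorted[6] = fras63$sassa  (last char: 'a')
  sorted[7] = ras63$sassaf  (last char: 'f')
  sorted[8] = s63$sassafra  (last char: 'a')
  sorted[9] = safras63$sas  (last char: 's')
  sorted[10] = sassafras63$  (last char: '$')
  sorted[11] = ssafras63$sa  (last char: 'a')
Last column: 36ssrsafas$a
Original string S is at sorted index 10

Answer: 36ssrsafas$a
10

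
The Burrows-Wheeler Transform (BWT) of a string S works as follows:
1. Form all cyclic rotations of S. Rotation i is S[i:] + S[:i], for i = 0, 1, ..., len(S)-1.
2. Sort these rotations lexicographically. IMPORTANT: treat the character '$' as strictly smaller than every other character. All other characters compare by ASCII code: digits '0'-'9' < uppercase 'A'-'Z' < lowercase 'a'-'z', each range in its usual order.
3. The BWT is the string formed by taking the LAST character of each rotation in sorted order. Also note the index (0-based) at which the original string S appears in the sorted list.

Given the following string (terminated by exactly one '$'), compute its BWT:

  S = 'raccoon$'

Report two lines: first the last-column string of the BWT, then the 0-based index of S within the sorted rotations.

All 8 rotations (rotation i = S[i:]+S[:i]):
  rot[0] = raccoon$
  rot[1] = accoon$r
  rot[2] = ccoon$ra
  rot[3] = coon$rac
  rot[4] = oon$racc
  rot[5] = on$racco
  rot[6] = n$raccoo
  rot[7] = $raccoon
Sorted (with $ < everything):
  sorted[0] = $raccoon  (last char: 'n')
  sorted[1] = accoon$r  (last char: 'r')
  sorted[2] = ccoon$ra  (last char: 'a')
  sorted[3] = coon$rac  (last char: 'c')
  sorted[4] = n$raccoo  (last char: 'o')
  sorted[5] = on$racco  (last char: 'o')
  sorted[6] = oon$racc  (last char: 'c')
  sorted[7] = raccoon$  (last char: '$')
Last column: nracooc$
Original string S is at sorted index 7

Answer: nracooc$
7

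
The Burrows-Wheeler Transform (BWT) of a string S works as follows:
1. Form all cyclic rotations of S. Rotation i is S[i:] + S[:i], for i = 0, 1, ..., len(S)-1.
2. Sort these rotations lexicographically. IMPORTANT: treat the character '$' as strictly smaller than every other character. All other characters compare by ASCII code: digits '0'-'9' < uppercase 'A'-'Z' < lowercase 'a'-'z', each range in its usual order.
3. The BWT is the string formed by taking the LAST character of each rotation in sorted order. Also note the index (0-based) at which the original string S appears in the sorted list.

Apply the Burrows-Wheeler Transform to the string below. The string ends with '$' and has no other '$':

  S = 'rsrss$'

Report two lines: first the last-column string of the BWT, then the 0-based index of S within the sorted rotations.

Answer: s$ssrr
1

Derivation:
All 6 rotations (rotation i = S[i:]+S[:i]):
  rot[0] = rsrss$
  rot[1] = srss$r
  rot[2] = rss$rs
  rot[3] = ss$rsr
  rot[4] = s$rsrs
  rot[5] = $rsrss
Sorted (with $ < everything):
  sorted[0] = $rsrss  (last char: 's')
  sorted[1] = rsrss$  (last char: '$')
  sorted[2] = rss$rs  (last char: 's')
  sorted[3] = s$rsrs  (last char: 's')
  sorted[4] = srss$r  (last char: 'r')
  sorted[5] = ss$rsr  (last char: 'r')
Last column: s$ssrr
Original string S is at sorted index 1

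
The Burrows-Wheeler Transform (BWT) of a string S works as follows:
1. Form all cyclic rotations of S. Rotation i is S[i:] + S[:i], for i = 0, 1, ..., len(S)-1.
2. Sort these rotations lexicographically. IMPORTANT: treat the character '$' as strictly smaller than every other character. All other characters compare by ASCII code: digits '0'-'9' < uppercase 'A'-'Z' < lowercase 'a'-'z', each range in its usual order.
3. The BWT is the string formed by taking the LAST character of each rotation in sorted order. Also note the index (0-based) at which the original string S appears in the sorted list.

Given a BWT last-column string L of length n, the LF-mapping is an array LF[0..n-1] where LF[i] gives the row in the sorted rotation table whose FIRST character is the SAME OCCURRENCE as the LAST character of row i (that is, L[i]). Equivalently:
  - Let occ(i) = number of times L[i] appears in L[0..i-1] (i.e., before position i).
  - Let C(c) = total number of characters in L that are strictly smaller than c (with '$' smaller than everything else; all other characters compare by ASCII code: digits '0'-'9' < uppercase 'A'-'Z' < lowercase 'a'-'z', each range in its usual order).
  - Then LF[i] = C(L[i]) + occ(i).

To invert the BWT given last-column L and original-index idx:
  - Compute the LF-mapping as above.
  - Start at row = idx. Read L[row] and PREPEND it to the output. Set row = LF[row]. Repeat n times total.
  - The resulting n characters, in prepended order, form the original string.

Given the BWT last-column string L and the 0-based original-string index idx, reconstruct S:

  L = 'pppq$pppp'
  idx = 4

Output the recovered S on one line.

LF mapping: 1 2 3 8 0 4 5 6 7
Walk LF starting at row 4, prepending L[row]:
  step 1: row=4, L[4]='$', prepend. Next row=LF[4]=0
  step 2: row=0, L[0]='p', prepend. Next row=LF[0]=1
  step 3: row=1, L[1]='p', prepend. Next row=LF[1]=2
  step 4: row=2, L[2]='p', prepend. Next row=LF[2]=3
  step 5: row=3, L[3]='q', prepend. Next row=LF[3]=8
  step 6: row=8, L[8]='p', prepend. Next row=LF[8]=7
  step 7: row=7, L[7]='p', prepend. Next row=LF[7]=6
  step 8: row=6, L[6]='p', prepend. Next row=LF[6]=5
  step 9: row=5, L[5]='p', prepend. Next row=LF[5]=4
Reversed output: ppppqppp$

Answer: ppppqppp$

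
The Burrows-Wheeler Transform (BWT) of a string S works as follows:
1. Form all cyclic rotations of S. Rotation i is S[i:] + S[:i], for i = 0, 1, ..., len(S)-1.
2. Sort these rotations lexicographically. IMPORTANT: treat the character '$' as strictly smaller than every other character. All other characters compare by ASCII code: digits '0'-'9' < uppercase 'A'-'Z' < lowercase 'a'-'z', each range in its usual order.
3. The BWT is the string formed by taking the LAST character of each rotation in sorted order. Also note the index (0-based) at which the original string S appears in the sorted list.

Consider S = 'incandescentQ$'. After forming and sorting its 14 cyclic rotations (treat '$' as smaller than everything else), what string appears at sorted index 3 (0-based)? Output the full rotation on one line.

Answer: candescentQ$in

Derivation:
All 14 rotations (rotation i = S[i:]+S[:i]):
  rot[0] = incandescentQ$
  rot[1] = ncandescentQ$i
  rot[2] = candescentQ$in
  rot[3] = andescentQ$inc
  rot[4] = ndescentQ$inca
  rot[5] = descentQ$incan
  rot[6] = escentQ$incand
  rot[7] = scentQ$incande
  rot[8] = centQ$incandes
  rot[9] = entQ$incandesc
  rot[10] = ntQ$incandesce
  rot[11] = tQ$incandescen
  rot[12] = Q$incandescent
  rot[13] = $incandescentQ
Sorted (with $ < everything):
  sorted[0] = $incandescentQ
  sorted[1] = Q$incandescent
  sorted[2] = andescentQ$inc
  sorted[3] = candescentQ$in
  sorted[4] = centQ$incandes
  sorted[5] = descentQ$incan
  sorted[6] = entQ$incandesc
  sorted[7] = escentQ$incand
  sorted[8] = incandescentQ$
  sorted[9] = ncandescentQ$i
  sorted[10] = ndescentQ$inca
  sorted[11] = ntQ$incandesce
  sorted[12] = scentQ$incande
  sorted[13] = tQ$incandescen
sorted[3] = candescentQ$in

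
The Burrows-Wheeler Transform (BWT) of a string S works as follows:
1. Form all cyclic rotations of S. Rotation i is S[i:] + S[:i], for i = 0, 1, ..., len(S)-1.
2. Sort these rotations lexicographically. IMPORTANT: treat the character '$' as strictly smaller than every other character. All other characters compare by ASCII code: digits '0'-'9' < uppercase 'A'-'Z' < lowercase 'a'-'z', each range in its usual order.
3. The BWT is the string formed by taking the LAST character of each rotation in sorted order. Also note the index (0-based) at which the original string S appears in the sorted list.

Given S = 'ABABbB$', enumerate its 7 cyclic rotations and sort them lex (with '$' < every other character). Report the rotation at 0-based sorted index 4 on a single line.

Answer: BABbB$A

Derivation:
All 7 rotations (rotation i = S[i:]+S[:i]):
  rot[0] = ABABbB$
  rot[1] = BABbB$A
  rot[2] = ABbB$AB
  rot[3] = BbB$ABA
  rot[4] = bB$ABAB
  rot[5] = B$ABABb
  rot[6] = $ABABbB
Sorted (with $ < everything):
  sorted[0] = $ABABbB
  sorted[1] = ABABbB$
  sorted[2] = ABbB$AB
  sorted[3] = B$ABABb
  sorted[4] = BABbB$A
  sorted[5] = BbB$ABA
  sorted[6] = bB$ABAB
sorted[4] = BABbB$A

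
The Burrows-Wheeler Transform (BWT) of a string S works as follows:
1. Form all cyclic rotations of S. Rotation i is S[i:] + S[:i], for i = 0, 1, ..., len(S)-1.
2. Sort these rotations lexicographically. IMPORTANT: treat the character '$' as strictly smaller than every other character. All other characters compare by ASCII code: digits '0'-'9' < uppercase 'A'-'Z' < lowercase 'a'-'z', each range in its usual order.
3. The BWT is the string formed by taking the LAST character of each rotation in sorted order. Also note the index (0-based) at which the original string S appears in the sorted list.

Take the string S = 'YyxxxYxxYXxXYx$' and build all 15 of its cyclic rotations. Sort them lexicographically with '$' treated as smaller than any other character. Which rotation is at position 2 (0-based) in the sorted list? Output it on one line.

Answer: XxXYx$YyxxxYxxY

Derivation:
All 15 rotations (rotation i = S[i:]+S[:i]):
  rot[0] = YyxxxYxxYXxXYx$
  rot[1] = yxxxYxxYXxXYx$Y
  rot[2] = xxxYxxYXxXYx$Yy
  rot[3] = xxYxxYXxXYx$Yyx
  rot[4] = xYxxYXxXYx$Yyxx
  rot[5] = YxxYXxXYx$Yyxxx
  rot[6] = xxYXxXYx$YyxxxY
  rot[7] = xYXxXYx$YyxxxYx
  rot[8] = YXxXYx$YyxxxYxx
  rot[9] = XxXYx$YyxxxYxxY
  rot[10] = xXYx$YyxxxYxxYX
  rot[11] = XYx$YyxxxYxxYXx
  rot[12] = Yx$YyxxxYxxYXxX
  rot[13] = x$YyxxxYxxYXxXY
  rot[14] = $YyxxxYxxYXxXYx
Sorted (with $ < everything):
  sorted[0] = $YyxxxYxxYXxXYx
  sorted[1] = XYx$YyxxxYxxYXx
  sorted[2] = XxXYx$YyxxxYxxY
  sorted[3] = YXxXYx$YyxxxYxx
  sorted[4] = Yx$YyxxxYxxYXxX
  sorted[5] = YxxYXxXYx$Yyxxx
  sorted[6] = YyxxxYxxYXxXYx$
  sorted[7] = x$YyxxxYxxYXxXY
  sorted[8] = xXYx$YyxxxYxxYX
  sorted[9] = xYXxXYx$YyxxxYx
  sorted[10] = xYxxYXxXYx$Yyxx
  sorted[11] = xxYXxXYx$YyxxxY
  sorted[12] = xxYxxYXxXYx$Yyx
  sorted[13] = xxxYxxYXxXYx$Yy
  sorted[14] = yxxxYxxYXxXYx$Y
sorted[2] = XxXYx$YyxxxYxxY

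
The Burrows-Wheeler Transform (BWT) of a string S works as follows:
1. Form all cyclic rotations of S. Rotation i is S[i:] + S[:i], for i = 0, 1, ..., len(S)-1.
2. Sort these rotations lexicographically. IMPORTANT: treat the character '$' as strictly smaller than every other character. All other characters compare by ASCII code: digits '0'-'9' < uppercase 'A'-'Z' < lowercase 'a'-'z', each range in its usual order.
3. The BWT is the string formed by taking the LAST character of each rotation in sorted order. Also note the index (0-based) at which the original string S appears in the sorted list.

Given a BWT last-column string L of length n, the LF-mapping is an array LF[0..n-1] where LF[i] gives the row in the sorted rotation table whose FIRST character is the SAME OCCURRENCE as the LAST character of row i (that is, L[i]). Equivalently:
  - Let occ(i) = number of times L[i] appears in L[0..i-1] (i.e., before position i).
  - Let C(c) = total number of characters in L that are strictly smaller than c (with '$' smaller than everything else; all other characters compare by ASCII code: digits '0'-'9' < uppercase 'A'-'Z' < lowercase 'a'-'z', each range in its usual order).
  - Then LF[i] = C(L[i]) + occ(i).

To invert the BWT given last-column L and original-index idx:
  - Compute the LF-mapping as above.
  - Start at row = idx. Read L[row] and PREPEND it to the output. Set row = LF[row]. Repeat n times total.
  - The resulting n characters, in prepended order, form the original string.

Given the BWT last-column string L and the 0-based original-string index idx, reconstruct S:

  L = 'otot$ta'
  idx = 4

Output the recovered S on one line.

LF mapping: 2 4 3 5 0 6 1
Walk LF starting at row 4, prepending L[row]:
  step 1: row=4, L[4]='$', prepend. Next row=LF[4]=0
  step 2: row=0, L[0]='o', prepend. Next row=LF[0]=2
  step 3: row=2, L[2]='o', prepend. Next row=LF[2]=3
  step 4: row=3, L[3]='t', prepend. Next row=LF[3]=5
  step 5: row=5, L[5]='t', prepend. Next row=LF[5]=6
  step 6: row=6, L[6]='a', prepend. Next row=LF[6]=1
  step 7: row=1, L[1]='t', prepend. Next row=LF[1]=4
Reversed output: tattoo$

Answer: tattoo$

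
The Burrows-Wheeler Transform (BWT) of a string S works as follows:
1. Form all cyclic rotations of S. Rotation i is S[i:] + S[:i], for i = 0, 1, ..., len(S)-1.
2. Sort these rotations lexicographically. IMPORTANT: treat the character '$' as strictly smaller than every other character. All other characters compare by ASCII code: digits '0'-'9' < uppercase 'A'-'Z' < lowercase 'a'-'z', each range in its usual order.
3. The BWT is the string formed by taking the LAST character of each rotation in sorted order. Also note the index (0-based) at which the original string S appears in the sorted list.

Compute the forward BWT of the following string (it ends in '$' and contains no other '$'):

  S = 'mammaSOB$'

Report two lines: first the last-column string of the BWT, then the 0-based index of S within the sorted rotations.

All 9 rotations (rotation i = S[i:]+S[:i]):
  rot[0] = mammaSOB$
  rot[1] = ammaSOB$m
  rot[2] = mmaSOB$ma
  rot[3] = maSOB$mam
  rot[4] = aSOB$mamm
  rot[5] = SOB$mamma
  rot[6] = OB$mammaS
  rot[7] = B$mammaSO
  rot[8] = $mammaSOB
Sorted (with $ < everything):
  sorted[0] = $mammaSOB  (last char: 'B')
  sorted[1] = B$mammaSO  (last char: 'O')
  sorted[2] = OB$mammaS  (last char: 'S')
  sorted[3] = SOB$mamma  (last char: 'a')
  sorted[4] = aSOB$mamm  (last char: 'm')
  sorted[5] = ammaSOB$m  (last char: 'm')
  sorted[6] = maSOB$mam  (last char: 'm')
  sorted[7] = mammaSOB$  (last char: '$')
  sorted[8] = mmaSOB$ma  (last char: 'a')
Last column: BOSammm$a
Original string S is at sorted index 7

Answer: BOSammm$a
7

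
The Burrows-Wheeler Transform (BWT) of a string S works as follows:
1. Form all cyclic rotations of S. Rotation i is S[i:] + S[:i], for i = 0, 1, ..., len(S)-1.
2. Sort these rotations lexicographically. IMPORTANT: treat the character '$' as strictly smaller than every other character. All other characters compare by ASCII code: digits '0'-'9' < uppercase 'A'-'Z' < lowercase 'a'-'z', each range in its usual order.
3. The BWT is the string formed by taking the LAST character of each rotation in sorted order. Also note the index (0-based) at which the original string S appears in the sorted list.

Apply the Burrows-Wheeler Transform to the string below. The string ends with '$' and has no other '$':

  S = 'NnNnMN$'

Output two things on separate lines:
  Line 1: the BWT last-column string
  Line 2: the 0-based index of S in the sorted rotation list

All 7 rotations (rotation i = S[i:]+S[:i]):
  rot[0] = NnNnMN$
  rot[1] = nNnMN$N
  rot[2] = NnMN$Nn
  rot[3] = nMN$NnN
  rot[4] = MN$NnNn
  rot[5] = N$NnNnM
  rot[6] = $NnNnMN
Sorted (with $ < everything):
  sorted[0] = $NnNnMN  (last char: 'N')
  sorted[1] = MN$NnNn  (last char: 'n')
  sorted[2] = N$NnNnM  (last char: 'M')
  sorted[3] = NnMN$Nn  (last char: 'n')
  sorted[4] = NnNnMN$  (last char: '$')
  sorted[5] = nMN$NnN  (last char: 'N')
  sorted[6] = nNnMN$N  (last char: 'N')
Last column: NnMn$NN
Original string S is at sorted index 4

Answer: NnMn$NN
4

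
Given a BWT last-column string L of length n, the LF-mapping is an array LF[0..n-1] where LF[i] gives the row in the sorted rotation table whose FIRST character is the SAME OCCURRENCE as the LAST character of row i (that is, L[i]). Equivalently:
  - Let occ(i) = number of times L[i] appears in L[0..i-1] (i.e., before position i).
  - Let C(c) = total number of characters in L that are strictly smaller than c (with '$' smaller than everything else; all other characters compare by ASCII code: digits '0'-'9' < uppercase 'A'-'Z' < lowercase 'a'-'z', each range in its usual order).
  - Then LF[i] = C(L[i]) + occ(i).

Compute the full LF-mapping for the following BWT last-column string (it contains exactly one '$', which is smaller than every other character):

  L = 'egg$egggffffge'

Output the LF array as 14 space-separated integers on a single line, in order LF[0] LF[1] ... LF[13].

Char counts: '$':1, 'e':3, 'f':4, 'g':6
C (first-col start): C('$')=0, C('e')=1, C('f')=4, C('g')=8
L[0]='e': occ=0, LF[0]=C('e')+0=1+0=1
L[1]='g': occ=0, LF[1]=C('g')+0=8+0=8
L[2]='g': occ=1, LF[2]=C('g')+1=8+1=9
L[3]='$': occ=0, LF[3]=C('$')+0=0+0=0
L[4]='e': occ=1, LF[4]=C('e')+1=1+1=2
L[5]='g': occ=2, LF[5]=C('g')+2=8+2=10
L[6]='g': occ=3, LF[6]=C('g')+3=8+3=11
L[7]='g': occ=4, LF[7]=C('g')+4=8+4=12
L[8]='f': occ=0, LF[8]=C('f')+0=4+0=4
L[9]='f': occ=1, LF[9]=C('f')+1=4+1=5
L[10]='f': occ=2, LF[10]=C('f')+2=4+2=6
L[11]='f': occ=3, LF[11]=C('f')+3=4+3=7
L[12]='g': occ=5, LF[12]=C('g')+5=8+5=13
L[13]='e': occ=2, LF[13]=C('e')+2=1+2=3

Answer: 1 8 9 0 2 10 11 12 4 5 6 7 13 3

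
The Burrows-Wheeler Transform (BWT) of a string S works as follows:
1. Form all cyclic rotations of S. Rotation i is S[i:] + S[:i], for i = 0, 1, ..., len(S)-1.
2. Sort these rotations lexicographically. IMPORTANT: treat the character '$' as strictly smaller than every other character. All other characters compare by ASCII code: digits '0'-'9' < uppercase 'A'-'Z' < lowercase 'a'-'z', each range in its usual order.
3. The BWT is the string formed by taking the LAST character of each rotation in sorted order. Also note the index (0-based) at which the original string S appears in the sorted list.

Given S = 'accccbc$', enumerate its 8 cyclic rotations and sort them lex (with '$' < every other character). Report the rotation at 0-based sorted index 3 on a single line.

All 8 rotations (rotation i = S[i:]+S[:i]):
  rot[0] = accccbc$
  rot[1] = ccccbc$a
  rot[2] = cccbc$ac
  rot[3] = ccbc$acc
  rot[4] = cbc$accc
  rot[5] = bc$acccc
  rot[6] = c$accccb
  rot[7] = $accccbc
Sorted (with $ < everything):
  sorted[0] = $accccbc
  sorted[1] = accccbc$
  sorted[2] = bc$acccc
  sorted[3] = c$accccb
  sorted[4] = cbc$accc
  sorted[5] = ccbc$acc
  sorted[6] = cccbc$ac
  sorted[7] = ccccbc$a
sorted[3] = c$accccb

Answer: c$accccb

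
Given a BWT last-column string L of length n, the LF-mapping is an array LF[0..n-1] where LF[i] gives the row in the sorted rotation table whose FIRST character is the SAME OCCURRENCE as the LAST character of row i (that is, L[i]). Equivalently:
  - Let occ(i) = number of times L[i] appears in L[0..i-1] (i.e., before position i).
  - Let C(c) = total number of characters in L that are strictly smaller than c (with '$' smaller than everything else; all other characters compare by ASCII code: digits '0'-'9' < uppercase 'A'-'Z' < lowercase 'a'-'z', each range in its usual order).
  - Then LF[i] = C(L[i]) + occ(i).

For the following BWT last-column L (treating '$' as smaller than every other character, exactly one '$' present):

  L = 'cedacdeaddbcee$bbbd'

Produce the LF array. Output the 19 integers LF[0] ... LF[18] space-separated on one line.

Answer: 7 15 10 1 8 11 16 2 12 13 3 9 17 18 0 4 5 6 14

Derivation:
Char counts: '$':1, 'a':2, 'b':4, 'c':3, 'd':5, 'e':4
C (first-col start): C('$')=0, C('a')=1, C('b')=3, C('c')=7, C('d')=10, C('e')=15
L[0]='c': occ=0, LF[0]=C('c')+0=7+0=7
L[1]='e': occ=0, LF[1]=C('e')+0=15+0=15
L[2]='d': occ=0, LF[2]=C('d')+0=10+0=10
L[3]='a': occ=0, LF[3]=C('a')+0=1+0=1
L[4]='c': occ=1, LF[4]=C('c')+1=7+1=8
L[5]='d': occ=1, LF[5]=C('d')+1=10+1=11
L[6]='e': occ=1, LF[6]=C('e')+1=15+1=16
L[7]='a': occ=1, LF[7]=C('a')+1=1+1=2
L[8]='d': occ=2, LF[8]=C('d')+2=10+2=12
L[9]='d': occ=3, LF[9]=C('d')+3=10+3=13
L[10]='b': occ=0, LF[10]=C('b')+0=3+0=3
L[11]='c': occ=2, LF[11]=C('c')+2=7+2=9
L[12]='e': occ=2, LF[12]=C('e')+2=15+2=17
L[13]='e': occ=3, LF[13]=C('e')+3=15+3=18
L[14]='$': occ=0, LF[14]=C('$')+0=0+0=0
L[15]='b': occ=1, LF[15]=C('b')+1=3+1=4
L[16]='b': occ=2, LF[16]=C('b')+2=3+2=5
L[17]='b': occ=3, LF[17]=C('b')+3=3+3=6
L[18]='d': occ=4, LF[18]=C('d')+4=10+4=14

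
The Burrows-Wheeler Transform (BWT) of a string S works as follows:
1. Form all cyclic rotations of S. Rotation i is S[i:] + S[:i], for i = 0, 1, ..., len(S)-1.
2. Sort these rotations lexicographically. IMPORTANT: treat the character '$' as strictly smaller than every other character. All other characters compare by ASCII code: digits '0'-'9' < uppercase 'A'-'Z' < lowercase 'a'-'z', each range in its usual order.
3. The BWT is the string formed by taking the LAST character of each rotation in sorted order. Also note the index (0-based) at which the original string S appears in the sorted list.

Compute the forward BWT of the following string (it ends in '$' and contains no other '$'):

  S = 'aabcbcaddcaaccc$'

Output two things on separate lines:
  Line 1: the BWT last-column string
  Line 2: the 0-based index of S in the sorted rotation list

Answer: c$caaccacdbbcada
1

Derivation:
All 16 rotations (rotation i = S[i:]+S[:i]):
  rot[0] = aabcbcaddcaaccc$
  rot[1] = abcbcaddcaaccc$a
  rot[2] = bcbcaddcaaccc$aa
  rot[3] = cbcaddcaaccc$aab
  rot[4] = bcaddcaaccc$aabc
  rot[5] = caddcaaccc$aabcb
  rot[6] = addcaaccc$aabcbc
  rot[7] = ddcaaccc$aabcbca
  rot[8] = dcaaccc$aabcbcad
  rot[9] = caaccc$aabcbcadd
  rot[10] = aaccc$aabcbcaddc
  rot[11] = accc$aabcbcaddca
  rot[12] = ccc$aabcbcaddcaa
  rot[13] = cc$aabcbcaddcaac
  rot[14] = c$aabcbcaddcaacc
  rot[15] = $aabcbcaddcaaccc
Sorted (with $ < everything):
  sorted[0] = $aabcbcaddcaaccc  (last char: 'c')
  sorted[1] = aabcbcaddcaaccc$  (last char: '$')
  sorted[2] = aaccc$aabcbcaddc  (last char: 'c')
  sorted[3] = abcbcaddcaaccc$a  (last char: 'a')
  sorted[4] = accc$aabcbcaddca  (last char: 'a')
  sorted[5] = addcaaccc$aabcbc  (last char: 'c')
  sorted[6] = bcaddcaaccc$aabc  (last char: 'c')
  sorted[7] = bcbcaddcaaccc$aa  (last char: 'a')
  sorted[8] = c$aabcbcaddcaacc  (last char: 'c')
  sorted[9] = caaccc$aabcbcadd  (last char: 'd')
  sorted[10] = caddcaaccc$aabcb  (last char: 'b')
  sorted[11] = cbcaddcaaccc$aab  (last char: 'b')
  sorted[12] = cc$aabcbcaddcaac  (last char: 'c')
  sorted[13] = ccc$aabcbcaddcaa  (last char: 'a')
  sorted[14] = dcaaccc$aabcbcad  (last char: 'd')
  sorted[15] = ddcaaccc$aabcbca  (last char: 'a')
Last column: c$caaccacdbbcada
Original string S is at sorted index 1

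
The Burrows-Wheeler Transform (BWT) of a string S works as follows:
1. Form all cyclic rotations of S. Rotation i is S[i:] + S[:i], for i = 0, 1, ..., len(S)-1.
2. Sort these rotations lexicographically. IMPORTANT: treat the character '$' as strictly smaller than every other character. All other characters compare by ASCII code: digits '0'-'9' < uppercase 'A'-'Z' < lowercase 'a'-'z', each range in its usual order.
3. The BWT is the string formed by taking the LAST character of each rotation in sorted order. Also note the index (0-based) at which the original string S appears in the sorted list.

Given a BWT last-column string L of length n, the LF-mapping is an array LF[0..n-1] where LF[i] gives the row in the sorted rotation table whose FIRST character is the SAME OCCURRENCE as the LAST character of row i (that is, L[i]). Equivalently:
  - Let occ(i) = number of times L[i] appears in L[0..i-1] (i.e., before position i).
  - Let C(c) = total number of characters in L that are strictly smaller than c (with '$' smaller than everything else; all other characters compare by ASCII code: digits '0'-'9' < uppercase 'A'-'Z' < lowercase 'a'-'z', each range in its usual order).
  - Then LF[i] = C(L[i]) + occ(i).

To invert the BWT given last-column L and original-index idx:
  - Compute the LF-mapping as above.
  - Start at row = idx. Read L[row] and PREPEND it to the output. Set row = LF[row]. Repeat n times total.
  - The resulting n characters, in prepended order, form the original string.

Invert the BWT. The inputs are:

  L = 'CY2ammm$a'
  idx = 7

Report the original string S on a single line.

Answer: mammaY2C$

Derivation:
LF mapping: 2 3 1 4 6 7 8 0 5
Walk LF starting at row 7, prepending L[row]:
  step 1: row=7, L[7]='$', prepend. Next row=LF[7]=0
  step 2: row=0, L[0]='C', prepend. Next row=LF[0]=2
  step 3: row=2, L[2]='2', prepend. Next row=LF[2]=1
  step 4: row=1, L[1]='Y', prepend. Next row=LF[1]=3
  step 5: row=3, L[3]='a', prepend. Next row=LF[3]=4
  step 6: row=4, L[4]='m', prepend. Next row=LF[4]=6
  step 7: row=6, L[6]='m', prepend. Next row=LF[6]=8
  step 8: row=8, L[8]='a', prepend. Next row=LF[8]=5
  step 9: row=5, L[5]='m', prepend. Next row=LF[5]=7
Reversed output: mammaY2C$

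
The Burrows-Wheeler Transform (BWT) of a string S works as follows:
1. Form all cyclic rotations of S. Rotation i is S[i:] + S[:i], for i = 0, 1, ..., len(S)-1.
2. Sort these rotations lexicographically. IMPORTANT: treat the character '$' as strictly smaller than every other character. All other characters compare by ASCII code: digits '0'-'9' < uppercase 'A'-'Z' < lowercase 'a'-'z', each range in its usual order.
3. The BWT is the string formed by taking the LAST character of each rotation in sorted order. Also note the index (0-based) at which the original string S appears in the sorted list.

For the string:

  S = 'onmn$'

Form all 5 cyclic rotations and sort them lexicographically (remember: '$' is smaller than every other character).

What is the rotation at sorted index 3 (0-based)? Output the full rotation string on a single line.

Answer: nmn$o

Derivation:
All 5 rotations (rotation i = S[i:]+S[:i]):
  rot[0] = onmn$
  rot[1] = nmn$o
  rot[2] = mn$on
  rot[3] = n$onm
  rot[4] = $onmn
Sorted (with $ < everything):
  sorted[0] = $onmn
  sorted[1] = mn$on
  sorted[2] = n$onm
  sorted[3] = nmn$o
  sorted[4] = onmn$
sorted[3] = nmn$o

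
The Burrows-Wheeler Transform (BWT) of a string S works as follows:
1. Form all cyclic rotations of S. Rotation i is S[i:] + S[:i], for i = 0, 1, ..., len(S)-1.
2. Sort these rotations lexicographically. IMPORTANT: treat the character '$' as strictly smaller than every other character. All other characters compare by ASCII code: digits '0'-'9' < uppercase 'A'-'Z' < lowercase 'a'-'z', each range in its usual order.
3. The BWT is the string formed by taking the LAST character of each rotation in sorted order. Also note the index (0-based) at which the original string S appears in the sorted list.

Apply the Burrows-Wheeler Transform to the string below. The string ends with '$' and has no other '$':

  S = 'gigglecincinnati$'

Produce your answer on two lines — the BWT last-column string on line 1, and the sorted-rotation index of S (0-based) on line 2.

All 17 rotations (rotation i = S[i:]+S[:i]):
  rot[0] = gigglecincinnati$
  rot[1] = igglecincinnati$g
  rot[2] = gglecincinnati$gi
  rot[3] = glecincinnati$gig
  rot[4] = lecincinnati$gigg
  rot[5] = ecincinnati$giggl
  rot[6] = cincinnati$giggle
  rot[7] = incinnati$gigglec
  rot[8] = ncinnati$giggleci
  rot[9] = cinnati$gigglecin
  rot[10] = innati$gigglecinc
  rot[11] = nnati$gigglecinci
  rot[12] = nati$gigglecincin
  rot[13] = ati$gigglecincinn
  rot[14] = ti$gigglecincinna
  rot[15] = i$gigglecincinnat
  rot[16] = $gigglecincinnati
Sorted (with $ < everything):
  sorted[0] = $gigglecincinnati  (last char: 'i')
  sorted[1] = ati$gigglecincinn  (last char: 'n')
  sorted[2] = cincinnati$giggle  (last char: 'e')
  sorted[3] = cinnati$gigglecin  (last char: 'n')
  sorted[4] = ecincinnati$giggl  (last char: 'l')
  sorted[5] = gglecincinnati$gi  (last char: 'i')
  sorted[6] = gigglecincinnati$  (last char: '$')
  sorted[7] = glecincinnati$gig  (last char: 'g')
  sorted[8] = i$gigglecincinnat  (last char: 't')
  sorted[9] = igglecincinnati$g  (last char: 'g')
  sorted[10] = incinnati$gigglec  (last char: 'c')
  sorted[11] = innati$gigglecinc  (last char: 'c')
  sorted[12] = lecincinnati$gigg  (last char: 'g')
  sorted[13] = nati$gigglecincin  (last char: 'n')
  sorted[14] = ncinnati$giggleci  (last char: 'i')
  sorted[15] = nnati$gigglecinci  (last char: 'i')
  sorted[16] = ti$gigglecincinna  (last char: 'a')
Last column: inenli$gtgccgniia
Original string S is at sorted index 6

Answer: inenli$gtgccgniia
6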